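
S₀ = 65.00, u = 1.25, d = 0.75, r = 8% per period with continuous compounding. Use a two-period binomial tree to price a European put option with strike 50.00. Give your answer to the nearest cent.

1.27

Risk-neutral probability p = (e^0.08 − 0.75)/(1.25 − 0.75) = 0.3333/0.5000 = 0.6666
Terminal stock prices: S_uu = 101.6, S_ud = 60.94, S_dd = 36.56
Terminal payoffs (K − S): max(-51.56, 0) = 0, max(-10.94, 0) = 0, max(13.44, 0) = 13.44
Node u (S = 81.25): V_u = e^(−0.08)·[0.6666·0.0000 + 0.3334·0.0000] = 0.0000
Node d (S = 48.75): V_d = e^(−0.08)·[0.6666·0.0000 + 0.3334·13.4375] = 4.1359
Node 0 (S = 65): V_0 = e^(−0.08)·[0.6666·0.0000 + 0.3334·4.1359] = 1.2730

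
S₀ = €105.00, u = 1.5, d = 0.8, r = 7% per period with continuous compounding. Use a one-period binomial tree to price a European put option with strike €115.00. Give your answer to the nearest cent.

€17.65

Risk-neutral probability p = (e^0.07 − 0.8)/(1.5 − 0.8) = 0.2725/0.7000 = 0.3893
Terminal stock prices: S_u = 157.5, S_d = 84
Terminal payoffs (K − S): max(-42.5, 0) = 0, max(31, 0) = 31
Node 0 (S = 105): V_0 = e^(−0.07)·[0.3893·0.0000 + 0.6107·31.0000] = 17.6519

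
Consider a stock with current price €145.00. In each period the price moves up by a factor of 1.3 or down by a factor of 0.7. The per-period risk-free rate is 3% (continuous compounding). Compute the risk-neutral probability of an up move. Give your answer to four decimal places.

p = 0.5508

Risk-neutral probability p = (e^0.03 − 0.7)/(1.3 − 0.7) = 0.3305/0.6000 = 0.5508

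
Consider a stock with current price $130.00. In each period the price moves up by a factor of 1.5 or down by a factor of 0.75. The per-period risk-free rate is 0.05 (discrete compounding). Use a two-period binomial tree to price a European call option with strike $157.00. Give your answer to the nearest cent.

$19.66

Risk-neutral probability p = (1 + 0.05 − 0.75)/(1.5 − 0.75) = 0.3000/0.7500 = 0.4000
Terminal stock prices: S_uu = 292.5, S_ud = 146.2, S_dd = 73.12
Terminal payoffs (S − K): max(135.5, 0) = 135.5, max(-10.75, 0) = 0, max(-83.88, 0) = 0
Node u (S = 195): V_u = 1/1.05·[0.4000·135.5000 + 0.6000·0.0000] = 51.6190
Node d (S = 97.5): V_d = 1/1.05·[0.4000·0.0000 + 0.6000·0.0000] = 0.0000
Node 0 (S = 130): V_0 = 1/1.05·[0.4000·51.6190 + 0.6000·0.0000] = 19.6644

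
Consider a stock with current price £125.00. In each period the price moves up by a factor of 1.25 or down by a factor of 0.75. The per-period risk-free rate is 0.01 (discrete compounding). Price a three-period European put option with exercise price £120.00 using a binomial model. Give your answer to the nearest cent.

£18.42

Risk-neutral probability p = (1 + 0.01 − 0.75)/(1.25 − 0.75) = 0.2600/0.5000 = 0.5200
Terminal stock prices: S_uuu = 244.1, S_uud = 146.5, S_udd = 87.89, S_ddd = 52.73
Terminal payoffs (K − S): max(-124.1, 0) = 0, max(-26.48, 0) = 0, max(32.11, 0) = 32.11, max(67.27, 0) = 67.27
Node uu (S = 195.3): V_uu = 1/1.01·[0.5200·0.0000 + 0.4800·0.0000] = 0.0000
Node ud (S = 117.2): V_ud = 1/1.01·[0.5200·0.0000 + 0.4800·32.1094] = 15.2599
Node dd (S = 70.31): V_dd = 1/1.01·[0.5200·32.1094 + 0.4800·67.2656] = 48.4994
Node u (S = 156.2): V_u = 1/1.01·[0.5200·0.0000 + 0.4800·15.2599] = 7.2522
Node d (S = 93.75): V_d = 1/1.01·[0.5200·15.2599 + 0.4800·48.4994] = 30.9058
Node 0 (S = 125): V_0 = 1/1.01·[0.5200·7.2522 + 0.4800·30.9058] = 18.4217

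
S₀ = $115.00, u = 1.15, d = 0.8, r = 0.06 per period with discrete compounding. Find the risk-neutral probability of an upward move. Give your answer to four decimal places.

Risk-neutral probability p = (1 + 0.06 − 0.8)/(1.15 − 0.8) = 0.2600/0.3500 = 0.7429

p = 0.7429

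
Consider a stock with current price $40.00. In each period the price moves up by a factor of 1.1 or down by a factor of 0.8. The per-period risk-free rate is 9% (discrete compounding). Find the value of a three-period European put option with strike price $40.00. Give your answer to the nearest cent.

$0.12

Risk-neutral probability p = (1 + 0.09 − 0.8)/(1.1 − 0.8) = 0.2900/0.3000 = 0.9667
Terminal stock prices: S_uuu = 53.24, S_uud = 38.72, S_udd = 28.16, S_ddd = 20.48
Terminal payoffs (K − S): max(-13.24, 0) = 0, max(1.28, 0) = 1.28, max(11.84, 0) = 11.84, max(19.52, 0) = 19.52
Node uu (S = 48.4): V_uu = 1/1.09·[0.9667·0.0000 + 0.0333·1.2800] = 0.0391
Node ud (S = 35.2): V_ud = 1/1.09·[0.9667·1.2800 + 0.0333·11.8400] = 1.4972
Node dd (S = 25.6): V_dd = 1/1.09·[0.9667·11.8400 + 0.0333·19.5200] = 11.0972
Node u (S = 44): V_u = 1/1.09·[0.9667·0.0391 + 0.0333·1.4972] = 0.0805
Node d (S = 32): V_d = 1/1.09·[0.9667·1.4972 + 0.0333·11.0972] = 1.6672
Node 0 (S = 40): V_0 = 1/1.09·[0.9667·0.0805 + 0.0333·1.6672] = 0.1224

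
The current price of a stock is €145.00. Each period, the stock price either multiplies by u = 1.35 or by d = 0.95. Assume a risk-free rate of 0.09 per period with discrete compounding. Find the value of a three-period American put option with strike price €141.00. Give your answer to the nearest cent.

€3.60

Risk-neutral probability p = (1 + 0.09 − 0.95)/(1.35 − 0.95) = 0.1400/0.4000 = 0.3500
Terminal stock prices: S_uuu = 356.8, S_uud = 251, S_udd = 176.7, S_ddd = 124.3
Terminal payoffs (K − S): max(-215.8, 0) = 0, max(-110, 0) = 0, max(-35.66, 0) = 0, max(16.68, 0) = 16.68
Node uu (S = 264.3): continuation = 1/1.09·[0.3500·0.0000 + 0.6500·0.0000] = 0.0000; exercise value = 0.0000 ≤ continuation, so V_uu = 0.0000
Node ud (S = 186): continuation = 1/1.09·[0.3500·0.0000 + 0.6500·0.0000] = 0.0000; exercise value = 0.0000 ≤ continuation, so V_ud = 0.0000
Node dd (S = 130.9): continuation = 1/1.09·[0.3500·0.0000 + 0.6500·16.6806] = 9.9472; exercise value = 10.1375 > continuation, so V_dd = 10.1375 (exercise)
Node u (S = 195.8): continuation = 1/1.09·[0.3500·0.0000 + 0.6500·0.0000] = 0.0000; exercise value = 0.0000 ≤ continuation, so V_u = 0.0000
Node d (S = 137.8): continuation = 1/1.09·[0.3500·0.0000 + 0.6500·10.1375] = 6.0453; exercise value = 3.2500 ≤ continuation, so V_d = 6.0453
Node 0 (S = 145): continuation = 1/1.09·[0.3500·0.0000 + 0.6500·6.0453] = 3.6050; exercise value = 0.0000 ≤ continuation, so V_0 = 3.6050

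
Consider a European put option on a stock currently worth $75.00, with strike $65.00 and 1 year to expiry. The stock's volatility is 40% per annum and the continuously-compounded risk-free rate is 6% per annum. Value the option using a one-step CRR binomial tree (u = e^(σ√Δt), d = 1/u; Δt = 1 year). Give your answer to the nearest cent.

$7.26

CRR parameters: u = e^(σ√Δt) = e^(0.4·√1) = 1.4918, d = 1/u = 0.6703
Per-period rate: rΔt = 0.06·1 = 0.06, so R = e^0.06 = 1.0618
Risk-neutral probability p = (e^0.06 − 0.6703)/(1.4918 − 0.6703) = 0.3915/0.8215 = 0.4766
Terminal stock prices: S_u = 111.9, S_d = 50.27
Terminal payoffs (K − S): max(-46.89, 0) = 0, max(14.73, 0) = 14.73
Node 0 (S = 75): V_0 = e^(−0.06)·[0.4766·0.0000 + 0.5234·14.7260] = 7.2589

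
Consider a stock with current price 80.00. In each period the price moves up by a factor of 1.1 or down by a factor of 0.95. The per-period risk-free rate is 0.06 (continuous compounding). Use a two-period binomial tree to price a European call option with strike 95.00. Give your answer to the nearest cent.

0.89

Risk-neutral probability p = (e^0.06 − 0.95)/(1.1 − 0.95) = 0.1118/0.1500 = 0.7456
Terminal stock prices: S_uu = 96.8, S_ud = 83.6, S_dd = 72.2
Terminal payoffs (S − K): max(1.8, 0) = 1.8, max(-11.4, 0) = 0, max(-22.8, 0) = 0
Node u (S = 88): V_u = e^(−0.06)·[0.7456·1.8000 + 0.2544·0.0000] = 1.2639
Node d (S = 76): V_d = e^(−0.06)·[0.7456·0.0000 + 0.2544·0.0000] = 0.0000
Node 0 (S = 80): V_0 = e^(−0.06)·[0.7456·1.2639 + 0.2544·0.0000] = 0.8874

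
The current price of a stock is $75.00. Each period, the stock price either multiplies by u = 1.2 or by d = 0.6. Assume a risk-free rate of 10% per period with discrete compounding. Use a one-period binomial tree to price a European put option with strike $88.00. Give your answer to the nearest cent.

$6.52

Risk-neutral probability p = (1 + 0.1 − 0.6)/(1.2 − 0.6) = 0.5000/0.6000 = 0.8333
Terminal stock prices: S_u = 90, S_d = 45
Terminal payoffs (K − S): max(-2, 0) = 0, max(43, 0) = 43
Node 0 (S = 75): V_0 = 1/1.1·[0.8333·0.0000 + 0.1667·43.0000] = 6.5152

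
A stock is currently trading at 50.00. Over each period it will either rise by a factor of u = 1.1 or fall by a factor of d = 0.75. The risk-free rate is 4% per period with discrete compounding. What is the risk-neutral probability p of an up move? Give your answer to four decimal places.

Risk-neutral probability p = (1 + 0.04 − 0.75)/(1.1 − 0.75) = 0.2900/0.3500 = 0.8286

p = 0.8286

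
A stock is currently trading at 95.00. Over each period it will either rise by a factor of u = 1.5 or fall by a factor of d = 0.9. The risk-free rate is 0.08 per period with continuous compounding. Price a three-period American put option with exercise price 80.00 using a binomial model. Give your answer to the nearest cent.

Risk-neutral probability p = (e^0.08 − 0.9)/(1.5 − 0.9) = 0.1833/0.6000 = 0.3055
Terminal stock prices: S_uuu = 320.6, S_uud = 192.4, S_udd = 115.4, S_ddd = 69.26
Terminal payoffs (K − S): max(-240.6, 0) = 0, max(-112.4, 0) = 0, max(-35.43, 0) = 0, max(10.74, 0) = 10.74
Node uu (S = 213.8): continuation = e^(−0.08)·[0.3055·0.0000 + 0.6945·0.0000] = 0.0000; exercise value = 0.0000 ≤ continuation, so V_uu = 0.0000
Node ud (S = 128.2): continuation = e^(−0.08)·[0.3055·0.0000 + 0.6945·0.0000] = 0.0000; exercise value = 0.0000 ≤ continuation, so V_ud = 0.0000
Node dd (S = 76.95): continuation = e^(−0.08)·[0.3055·0.0000 + 0.6945·10.7450] = 6.8889; exercise value = 3.0500 ≤ continuation, so V_dd = 6.8889
Node u (S = 142.5): continuation = e^(−0.08)·[0.3055·0.0000 + 0.6945·0.0000] = 0.0000; exercise value = 0.0000 ≤ continuation, so V_u = 0.0000
Node d (S = 85.5): continuation = e^(−0.08)·[0.3055·0.0000 + 0.6945·6.8889] = 4.4166; exercise value = 0.0000 ≤ continuation, so V_d = 4.4166
Node 0 (S = 95): continuation = e^(−0.08)·[0.3055·0.0000 + 0.6945·4.4166] = 2.8316; exercise value = 0.0000 ≤ continuation, so V_0 = 2.8316

2.83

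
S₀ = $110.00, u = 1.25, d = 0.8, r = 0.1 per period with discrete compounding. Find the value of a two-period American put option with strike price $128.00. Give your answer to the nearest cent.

Risk-neutral probability p = (1 + 0.1 − 0.8)/(1.25 − 0.8) = 0.3000/0.4500 = 0.6667
Terminal stock prices: S_uu = 171.9, S_ud = 110, S_dd = 70.4
Terminal payoffs (K − S): max(-43.88, 0) = 0, max(18, 0) = 18, max(57.6, 0) = 57.6
Node u (S = 137.5): continuation = 1/1.1·[0.6667·0.0000 + 0.3333·18.0000] = 5.4545; exercise value = 0.0000 ≤ continuation, so V_u = 5.4545
Node d (S = 88): continuation = 1/1.1·[0.6667·18.0000 + 0.3333·57.6000] = 28.3636; exercise value = 40.0000 > continuation, so V_d = 40.0000 (exercise)
Node 0 (S = 110): continuation = 1/1.1·[0.6667·5.4545 + 0.3333·40.0000] = 15.4270; exercise value = 18.0000 > continuation, so V_0 = 18.0000 (exercise)

$18.00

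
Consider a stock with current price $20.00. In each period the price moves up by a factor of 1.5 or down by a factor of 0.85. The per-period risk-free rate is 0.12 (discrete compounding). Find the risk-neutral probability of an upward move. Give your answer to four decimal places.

Risk-neutral probability p = (1 + 0.12 − 0.85)/(1.5 − 0.85) = 0.2700/0.6500 = 0.4154

p = 0.4154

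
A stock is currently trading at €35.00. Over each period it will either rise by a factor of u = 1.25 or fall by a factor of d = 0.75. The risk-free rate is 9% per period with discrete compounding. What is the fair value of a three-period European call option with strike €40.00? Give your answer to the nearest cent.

€7.23

Risk-neutral probability p = (1 + 0.09 − 0.75)/(1.25 − 0.75) = 0.3400/0.5000 = 0.6800
Terminal stock prices: S_uuu = 68.36, S_uud = 41.02, S_udd = 24.61, S_ddd = 14.77
Terminal payoffs (S − K): max(28.36, 0) = 28.36, max(1.016, 0) = 1.016, max(-15.39, 0) = 0, max(-25.23, 0) = 0
Node uu (S = 54.69): V_uu = 1/1.09·[0.6800·28.3594 + 0.3200·1.0156] = 17.9903
Node ud (S = 32.81): V_ud = 1/1.09·[0.6800·1.0156 + 0.3200·0.0000] = 0.6336
Node dd (S = 19.69): V_dd = 1/1.09·[0.6800·0.0000 + 0.3200·0.0000] = 0.0000
Node u (S = 43.75): V_u = 1/1.09·[0.6800·17.9903 + 0.3200·0.6336] = 11.4093
Node d (S = 26.25): V_d = 1/1.09·[0.6800·0.6336 + 0.3200·0.0000] = 0.3953
Node 0 (S = 35): V_0 = 1/1.09·[0.6800·11.4093 + 0.3200·0.3953] = 7.2338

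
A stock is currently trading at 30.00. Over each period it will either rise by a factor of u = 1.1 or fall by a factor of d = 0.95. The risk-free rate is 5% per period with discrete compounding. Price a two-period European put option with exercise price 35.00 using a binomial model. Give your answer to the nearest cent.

2.27

Risk-neutral probability p = (1 + 0.05 − 0.95)/(1.1 − 0.95) = 0.1000/0.1500 = 0.6667
Terminal stock prices: S_uu = 36.3, S_ud = 31.35, S_dd = 27.07
Terminal payoffs (K − S): max(-1.3, 0) = 0, max(3.65, 0) = 3.65, max(7.925, 0) = 7.925
Node u (S = 33): V_u = 1/1.05·[0.6667·0.0000 + 0.3333·3.6500] = 1.1587
Node d (S = 28.5): V_d = 1/1.05·[0.6667·3.6500 + 0.3333·7.9250] = 4.8333
Node 0 (S = 30): V_0 = 1/1.05·[0.6667·1.1587 + 0.3333·4.8333] = 2.2701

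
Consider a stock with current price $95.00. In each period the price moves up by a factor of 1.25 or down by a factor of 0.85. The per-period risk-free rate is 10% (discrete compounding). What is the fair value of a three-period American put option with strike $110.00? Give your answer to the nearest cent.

Risk-neutral probability p = (1 + 0.1 − 0.85)/(1.25 − 0.85) = 0.2500/0.4000 = 0.6250
Terminal stock prices: S_uuu = 185.5, S_uud = 126.2, S_udd = 85.8, S_ddd = 58.34
Terminal payoffs (K − S): max(-75.55, 0) = 0, max(-16.17, 0) = 0, max(24.2, 0) = 24.2, max(51.66, 0) = 51.66
Node uu (S = 148.4): continuation = 1/1.1·[0.6250·0.0000 + 0.3750·0.0000] = 0.0000; exercise value = 0.0000 ≤ continuation, so V_uu = 0.0000
Node ud (S = 100.9): continuation = 1/1.1·[0.6250·0.0000 + 0.3750·24.2031] = 8.2511; exercise value = 9.0625 > continuation, so V_ud = 9.0625 (exercise)
Node dd (S = 68.64): continuation = 1/1.1·[0.6250·24.2031 + 0.3750·51.6581] = 31.3625; exercise value = 41.3625 > continuation, so V_dd = 41.3625 (exercise)
Node u (S = 118.8): continuation = 1/1.1·[0.6250·0.0000 + 0.3750·9.0625] = 3.0895; exercise value = 0.0000 ≤ continuation, so V_u = 3.0895
Node d (S = 80.75): continuation = 1/1.1·[0.6250·9.0625 + 0.3750·41.3625] = 19.2500; exercise value = 29.2500 > continuation, so V_d = 29.2500 (exercise)
Node 0 (S = 95): continuation = 1/1.1·[0.6250·3.0895 + 0.3750·29.2500] = 11.7270; exercise value = 15.0000 > continuation, so V_0 = 15.0000 (exercise)

$15.00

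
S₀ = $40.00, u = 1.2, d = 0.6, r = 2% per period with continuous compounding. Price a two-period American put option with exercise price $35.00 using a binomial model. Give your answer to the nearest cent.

$4.48

Risk-neutral probability p = (e^0.02 − 0.6)/(1.2 − 0.6) = 0.4202/0.6000 = 0.7003
Terminal stock prices: S_uu = 57.6, S_ud = 28.8, S_dd = 14.4
Terminal payoffs (K − S): max(-22.6, 0) = 0, max(6.2, 0) = 6.2, max(20.6, 0) = 20.6
Node u (S = 48): continuation = e^(−0.02)·[0.7003·0.0000 + 0.2997·6.2000] = 1.8211; exercise value = 0.0000 ≤ continuation, so V_u = 1.8211
Node d (S = 24): continuation = e^(−0.02)·[0.7003·6.2000 + 0.2997·20.6000] = 10.3070; exercise value = 11.0000 > continuation, so V_d = 11.0000 (exercise)
Node 0 (S = 40): continuation = e^(−0.02)·[0.7003·1.8211 + 0.2997·11.0000] = 4.4812; exercise value = 0.0000 ≤ continuation, so V_0 = 4.4812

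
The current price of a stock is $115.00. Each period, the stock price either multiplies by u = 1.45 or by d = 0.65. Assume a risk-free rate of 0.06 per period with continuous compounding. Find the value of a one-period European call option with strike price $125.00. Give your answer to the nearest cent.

$20.24

Risk-neutral probability p = (e^0.06 − 0.65)/(1.45 − 0.65) = 0.4118/0.8000 = 0.5148
Terminal stock prices: S_u = 166.8, S_d = 74.75
Terminal payoffs (S − K): max(41.75, 0) = 41.75, max(-50.25, 0) = 0
Node 0 (S = 115): V_0 = e^(−0.06)·[0.5148·41.7500 + 0.4852·0.0000] = 20.2411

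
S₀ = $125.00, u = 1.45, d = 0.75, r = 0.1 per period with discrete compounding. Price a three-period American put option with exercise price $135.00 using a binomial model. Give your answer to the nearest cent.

$21.85

Risk-neutral probability p = (1 + 0.1 − 0.75)/(1.45 − 0.75) = 0.3500/0.7000 = 0.5000
Terminal stock prices: S_uuu = 381.1, S_uud = 197.1, S_udd = 102, S_ddd = 52.73
Terminal payoffs (K − S): max(-246.1, 0) = 0, max(-62.11, 0) = 0, max(33.05, 0) = 33.05, max(82.27, 0) = 82.27
Node uu (S = 262.8): continuation = 1/1.1·[0.5000·0.0000 + 0.5000·0.0000] = 0.0000; exercise value = 0.0000 ≤ continuation, so V_uu = 0.0000
Node ud (S = 135.9): continuation = 1/1.1·[0.5000·0.0000 + 0.5000·33.0469] = 15.0213; exercise value = 0.0000 ≤ continuation, so V_ud = 15.0213
Node dd (S = 70.31): continuation = 1/1.1·[0.5000·33.0469 + 0.5000·82.2656] = 52.4148; exercise value = 64.6875 > continuation, so V_dd = 64.6875 (exercise)
Node u (S = 181.2): continuation = 1/1.1·[0.5000·0.0000 + 0.5000·15.0213] = 6.8279; exercise value = 0.0000 ≤ continuation, so V_u = 6.8279
Node d (S = 93.75): continuation = 1/1.1·[0.5000·15.0213 + 0.5000·64.6875] = 36.2313; exercise value = 41.2500 > continuation, so V_d = 41.2500 (exercise)
Node 0 (S = 125): continuation = 1/1.1·[0.5000·6.8279 + 0.5000·41.2500] = 21.8536; exercise value = 10.0000 ≤ continuation, so V_0 = 21.8536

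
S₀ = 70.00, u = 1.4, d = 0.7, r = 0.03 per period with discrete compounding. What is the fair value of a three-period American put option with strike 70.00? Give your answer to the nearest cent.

Risk-neutral probability p = (1 + 0.03 − 0.7)/(1.4 − 0.7) = 0.3300/0.7000 = 0.4714
Terminal stock prices: S_uuu = 192.1, S_uud = 96.04, S_udd = 48.02, S_ddd = 24.01
Terminal payoffs (K − S): max(-122.1, 0) = 0, max(-26.04, 0) = 0, max(21.98, 0) = 21.98, max(45.99, 0) = 45.99
Node uu (S = 137.2): continuation = 1/1.03·[0.4714·0.0000 + 0.5286·0.0000] = 0.0000; exercise value = 0.0000 ≤ continuation, so V_uu = 0.0000
Node ud (S = 68.6): continuation = 1/1.03·[0.4714·0.0000 + 0.5286·21.9800] = 11.2796; exercise value = 1.4000 ≤ continuation, so V_ud = 11.2796
Node dd (S = 34.3): continuation = 1/1.03·[0.4714·21.9800 + 0.5286·45.9900] = 33.6612; exercise value = 35.7000 > continuation, so V_dd = 35.7000 (exercise)
Node u (S = 98): continuation = 1/1.03·[0.4714·0.0000 + 0.5286·11.2796] = 5.7884; exercise value = 0.0000 ≤ continuation, so V_u = 5.7884
Node d (S = 49): continuation = 1/1.03·[0.4714·11.2796 + 0.5286·35.7000] = 23.4830; exercise value = 21.0000 ≤ continuation, so V_d = 23.4830
Node 0 (S = 70): continuation = 1/1.03·[0.4714·5.7884 + 0.5286·23.4830] = 14.7003; exercise value = 0.0000 ≤ continuation, so V_0 = 14.7003

14.70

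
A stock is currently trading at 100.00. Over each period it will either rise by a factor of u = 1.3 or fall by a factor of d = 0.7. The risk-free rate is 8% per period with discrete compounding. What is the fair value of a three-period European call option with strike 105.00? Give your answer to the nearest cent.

Risk-neutral probability p = (1 + 0.08 − 0.7)/(1.3 − 0.7) = 0.3800/0.6000 = 0.6333
Terminal stock prices: S_uuu = 219.7, S_uud = 118.3, S_udd = 63.7, S_ddd = 34.3
Terminal payoffs (S − K): max(114.7, 0) = 114.7, max(13.3, 0) = 13.3, max(-41.3, 0) = 0, max(-70.7, 0) = 0
Node uu (S = 169): V_uu = 1/1.08·[0.6333·114.7000 + 0.3667·13.3000] = 71.7778
Node ud (S = 91): V_ud = 1/1.08·[0.6333·13.3000 + 0.3667·0.0000] = 7.7994
Node dd (S = 49): V_dd = 1/1.08·[0.6333·0.0000 + 0.3667·0.0000] = 0.0000
Node u (S = 130): V_u = 1/1.08·[0.6333·71.7778 + 0.3667·7.7994] = 44.7398
Node d (S = 70): V_d = 1/1.08·[0.6333·7.7994 + 0.3667·0.0000] = 4.5737
Node 0 (S = 100): V_0 = 1/1.08·[0.6333·44.7398 + 0.3667·4.5737] = 27.7891

27.79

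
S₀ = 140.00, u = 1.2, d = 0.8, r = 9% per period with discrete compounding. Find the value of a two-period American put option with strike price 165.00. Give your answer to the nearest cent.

25.00

Risk-neutral probability p = (1 + 0.09 − 0.8)/(1.2 − 0.8) = 0.2900/0.4000 = 0.7250
Terminal stock prices: S_uu = 201.6, S_ud = 134.4, S_dd = 89.6
Terminal payoffs (K − S): max(-36.6, 0) = 0, max(30.6, 0) = 30.6, max(75.4, 0) = 75.4
Node u (S = 168): continuation = 1/1.09·[0.7250·0.0000 + 0.2750·30.6000] = 7.7202; exercise value = 0.0000 ≤ continuation, so V_u = 7.7202
Node d (S = 112): continuation = 1/1.09·[0.7250·30.6000 + 0.2750·75.4000] = 39.3761; exercise value = 53.0000 > continuation, so V_d = 53.0000 (exercise)
Node 0 (S = 140): continuation = 1/1.09·[0.7250·7.7202 + 0.2750·53.0000] = 18.5065; exercise value = 25.0000 > continuation, so V_0 = 25.0000 (exercise)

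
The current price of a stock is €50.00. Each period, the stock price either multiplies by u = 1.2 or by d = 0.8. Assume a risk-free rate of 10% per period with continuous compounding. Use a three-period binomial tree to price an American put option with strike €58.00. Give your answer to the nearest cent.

€8.00

Risk-neutral probability p = (e^0.1 − 0.8)/(1.2 − 0.8) = 0.3052/0.4000 = 0.7629
Terminal stock prices: S_uuu = 86.4, S_uud = 57.6, S_udd = 38.4, S_ddd = 25.6
Terminal payoffs (K − S): max(-28.4, 0) = 0, max(0.4, 0) = 0.4, max(19.6, 0) = 19.6, max(32.4, 0) = 32.4
Node uu (S = 72): continuation = e^(−0.1)·[0.7629·0.0000 + 0.2371·0.4000] = 0.0858; exercise value = 0.0000 ≤ continuation, so V_uu = 0.0858
Node ud (S = 48): continuation = e^(−0.1)·[0.7629·0.4000 + 0.2371·19.6000] = 4.4806; exercise value = 10.0000 > continuation, so V_ud = 10.0000 (exercise)
Node dd (S = 32): continuation = e^(−0.1)·[0.7629·19.6000 + 0.2371·32.4000] = 20.4806; exercise value = 26.0000 > continuation, so V_dd = 26.0000 (exercise)
Node u (S = 60): continuation = e^(−0.1)·[0.7629·0.0858 + 0.2371·10.0000] = 2.2044; exercise value = 0.0000 ≤ continuation, so V_u = 2.2044
Node d (S = 40): continuation = e^(−0.1)·[0.7629·10.0000 + 0.2371·26.0000] = 12.4806; exercise value = 18.0000 > continuation, so V_d = 18.0000 (exercise)
Node 0 (S = 50): continuation = e^(−0.1)·[0.7629·2.2044 + 0.2371·18.0000] = 5.3829; exercise value = 8.0000 > continuation, so V_0 = 8.0000 (exercise)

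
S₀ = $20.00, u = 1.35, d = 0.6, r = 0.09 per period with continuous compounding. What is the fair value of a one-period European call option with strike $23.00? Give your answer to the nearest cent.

Risk-neutral probability p = (e^0.09 − 0.6)/(1.35 − 0.6) = 0.4942/0.7500 = 0.6589
Terminal stock prices: S_u = 27, S_d = 12
Terminal payoffs (S − K): max(4, 0) = 4, max(-11, 0) = 0
Node 0 (S = 20): V_0 = e^(−0.09)·[0.6589·4.0000 + 0.3411·0.0000] = 2.4088

$2.41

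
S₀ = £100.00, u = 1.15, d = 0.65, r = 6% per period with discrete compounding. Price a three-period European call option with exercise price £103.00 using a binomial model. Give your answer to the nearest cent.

£22.72

Risk-neutral probability p = (1 + 0.06 − 0.65)/(1.15 − 0.65) = 0.4100/0.5000 = 0.8200
Terminal stock prices: S_uuu = 152.1, S_uud = 85.96, S_udd = 48.59, S_ddd = 27.46
Terminal payoffs (S − K): max(49.09, 0) = 49.09, max(-17.04, 0) = 0, max(-54.41, 0) = 0, max(-75.54, 0) = 0
Node uu (S = 132.2): V_uu = 1/1.06·[0.8200·49.0875 + 0.1800·0.0000] = 37.9733
Node ud (S = 74.75): V_ud = 1/1.06·[0.8200·0.0000 + 0.1800·0.0000] = 0.0000
Node dd (S = 42.25): V_dd = 1/1.06·[0.8200·0.0000 + 0.1800·0.0000] = 0.0000
Node u (S = 115): V_u = 1/1.06·[0.8200·37.9733 + 0.1800·0.0000] = 29.3756
Node d (S = 65): V_d = 1/1.06·[0.8200·0.0000 + 0.1800·0.0000] = 0.0000
Node 0 (S = 100): V_0 = 1/1.06·[0.8200·29.3756 + 0.1800·0.0000] = 22.7245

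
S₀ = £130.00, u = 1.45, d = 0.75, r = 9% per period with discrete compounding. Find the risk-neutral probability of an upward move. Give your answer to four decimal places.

p = 0.4857

Risk-neutral probability p = (1 + 0.09 − 0.75)/(1.45 − 0.75) = 0.3400/0.7000 = 0.4857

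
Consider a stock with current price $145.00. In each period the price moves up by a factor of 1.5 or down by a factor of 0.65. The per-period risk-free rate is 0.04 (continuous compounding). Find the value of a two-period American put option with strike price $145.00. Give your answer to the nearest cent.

$27.17

Risk-neutral probability p = (e^0.04 − 0.65)/(1.5 − 0.65) = 0.3908/0.8500 = 0.4598
Terminal stock prices: S_uu = 326.2, S_ud = 141.4, S_dd = 61.26
Terminal payoffs (K − S): max(-181.2, 0) = 0, max(3.625, 0) = 3.625, max(83.74, 0) = 83.74
Node u (S = 217.5): continuation = e^(−0.04)·[0.4598·0.0000 + 0.5402·3.6250] = 1.8815; exercise value = 0.0000 ≤ continuation, so V_u = 1.8815
Node d (S = 94.25): continuation = e^(−0.04)·[0.4598·3.6250 + 0.5402·83.7375] = 45.0645; exercise value = 50.7500 > continuation, so V_d = 50.7500 (exercise)
Node 0 (S = 145): continuation = e^(−0.04)·[0.4598·1.8815 + 0.5402·50.7500] = 27.1724; exercise value = 0.0000 ≤ continuation, so V_0 = 27.1724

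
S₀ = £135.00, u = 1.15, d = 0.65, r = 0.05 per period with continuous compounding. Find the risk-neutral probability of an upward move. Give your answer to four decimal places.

p = 0.8025

Risk-neutral probability p = (e^0.05 − 0.65)/(1.15 − 0.65) = 0.4013/0.5000 = 0.8025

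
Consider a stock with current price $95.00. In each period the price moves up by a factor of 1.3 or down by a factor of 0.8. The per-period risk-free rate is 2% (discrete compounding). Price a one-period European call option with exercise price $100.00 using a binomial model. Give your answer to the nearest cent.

$10.14

Risk-neutral probability p = (1 + 0.02 − 0.8)/(1.3 − 0.8) = 0.2200/0.5000 = 0.4400
Terminal stock prices: S_u = 123.5, S_d = 76
Terminal payoffs (S − K): max(23.5, 0) = 23.5, max(-24, 0) = 0
Node 0 (S = 95): V_0 = 1/1.02·[0.4400·23.5000 + 0.5600·0.0000] = 10.1373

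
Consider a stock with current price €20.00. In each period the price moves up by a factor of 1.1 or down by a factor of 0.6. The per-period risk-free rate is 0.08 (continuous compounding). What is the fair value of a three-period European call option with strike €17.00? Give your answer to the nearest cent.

€6.83

Risk-neutral probability p = (e^0.08 − 0.6)/(1.1 − 0.6) = 0.4833/0.5000 = 0.9666
Terminal stock prices: S_uuu = 26.62, S_uud = 14.52, S_udd = 7.92, S_ddd = 4.32
Terminal payoffs (S − K): max(9.62, 0) = 9.62, max(-2.48, 0) = 0, max(-9.08, 0) = 0, max(-12.68, 0) = 0
Node uu (S = 24.2): V_uu = e^(−0.08)·[0.9666·9.6200 + 0.0334·0.0000] = 8.5835
Node ud (S = 13.2): V_ud = e^(−0.08)·[0.9666·0.0000 + 0.0334·0.0000] = 0.0000
Node dd (S = 7.2): V_dd = e^(−0.08)·[0.9666·0.0000 + 0.0334·0.0000] = 0.0000
Node u (S = 22): V_u = e^(−0.08)·[0.9666·8.5835 + 0.0334·0.0000] = 7.6588
Node d (S = 12): V_d = e^(−0.08)·[0.9666·0.0000 + 0.0334·0.0000] = 0.0000
Node 0 (S = 20): V_0 = e^(−0.08)·[0.9666·7.6588 + 0.0334·0.0000] = 6.8336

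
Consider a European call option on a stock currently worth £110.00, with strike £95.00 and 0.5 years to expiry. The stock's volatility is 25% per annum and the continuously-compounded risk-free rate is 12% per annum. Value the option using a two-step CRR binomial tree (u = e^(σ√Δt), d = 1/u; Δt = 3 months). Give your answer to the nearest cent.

CRR parameters: u = e^(σ√Δt) = e^(0.25·√0.25) = 1.1331, d = 1/u = 0.8825
Per-period rate: rΔt = 0.12·0.25 = 0.03, so R = e^0.03 = 1.0305
Risk-neutral probability p = (e^0.03 − 0.8825)/(1.1331 − 0.8825) = 0.1480/0.2507 = 0.5903
Terminal stock prices: S_uu = 141.2, S_ud = 110, S_dd = 85.67
Terminal payoffs (S − K): max(46.24, 0) = 46.24, max(15, 0) = 15, max(-9.332, 0) = 0
Node u (S = 124.6): V_u = e^(−0.03)·[0.5903·46.2428 + 0.4097·15.0000] = 32.4540
Node d (S = 97.07): V_d = e^(−0.03)·[0.5903·15.0000 + 0.4097·0.0000] = 8.5927
Node 0 (S = 110): V_0 = e^(−0.03)·[0.5903·32.4540 + 0.4097·8.5927] = 22.0076

£22.01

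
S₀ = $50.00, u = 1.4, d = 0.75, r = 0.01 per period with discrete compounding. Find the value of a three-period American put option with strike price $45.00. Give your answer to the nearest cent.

$7.53

Risk-neutral probability p = (1 + 0.01 − 0.75)/(1.4 − 0.75) = 0.2600/0.6500 = 0.4000
Terminal stock prices: S_uuu = 137.2, S_uud = 73.5, S_udd = 39.38, S_ddd = 21.09
Terminal payoffs (K − S): max(-92.2, 0) = 0, max(-28.5, 0) = 0, max(5.625, 0) = 5.625, max(23.91, 0) = 23.91
Node uu (S = 98): continuation = 1/1.01·[0.4000·0.0000 + 0.6000·0.0000] = 0.0000; exercise value = 0.0000 ≤ continuation, so V_uu = 0.0000
Node ud (S = 52.5): continuation = 1/1.01·[0.4000·0.0000 + 0.6000·5.6250] = 3.3416; exercise value = 0.0000 ≤ continuation, so V_ud = 3.3416
Node dd (S = 28.12): continuation = 1/1.01·[0.4000·5.6250 + 0.6000·23.9062] = 16.4295; exercise value = 16.8750 > continuation, so V_dd = 16.8750 (exercise)
Node u (S = 70): continuation = 1/1.01·[0.4000·0.0000 + 0.6000·3.3416] = 1.9851; exercise value = 0.0000 ≤ continuation, so V_u = 1.9851
Node d (S = 37.5): continuation = 1/1.01·[0.4000·3.3416 + 0.6000·16.8750] = 11.3482; exercise value = 7.5000 ≤ continuation, so V_d = 11.3482
Node 0 (S = 50): continuation = 1/1.01·[0.4000·1.9851 + 0.6000·11.3482] = 7.5277; exercise value = 0.0000 ≤ continuation, so V_0 = 7.5277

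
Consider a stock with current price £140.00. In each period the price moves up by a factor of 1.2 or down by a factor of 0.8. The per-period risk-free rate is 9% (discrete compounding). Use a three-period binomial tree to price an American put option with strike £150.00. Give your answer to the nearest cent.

Risk-neutral probability p = (1 + 0.09 − 0.8)/(1.2 − 0.8) = 0.2900/0.4000 = 0.7250
Terminal stock prices: S_uuu = 241.9, S_uud = 161.3, S_udd = 107.5, S_ddd = 71.68
Terminal payoffs (K − S): max(-91.92, 0) = 0, max(-11.28, 0) = 0, max(42.48, 0) = 42.48, max(78.32, 0) = 78.32
Node uu (S = 201.6): continuation = 1/1.09·[0.7250·0.0000 + 0.2750·0.0000] = 0.0000; exercise value = 0.0000 ≤ continuation, so V_uu = 0.0000
Node ud (S = 134.4): continuation = 1/1.09·[0.7250·0.0000 + 0.2750·42.4800] = 10.7174; exercise value = 15.6000 > continuation, so V_ud = 15.6000 (exercise)
Node dd (S = 89.6): continuation = 1/1.09·[0.7250·42.4800 + 0.2750·78.3200] = 48.0147; exercise value = 60.4000 > continuation, so V_dd = 60.4000 (exercise)
Node u (S = 168): continuation = 1/1.09·[0.7250·0.0000 + 0.2750·15.6000] = 3.9358; exercise value = 0.0000 ≤ continuation, so V_u = 3.9358
Node d (S = 112): continuation = 1/1.09·[0.7250·15.6000 + 0.2750·60.4000] = 25.6147; exercise value = 38.0000 > continuation, so V_d = 38.0000 (exercise)
Node 0 (S = 140): continuation = 1/1.09·[0.7250·3.9358 + 0.2750·38.0000] = 12.2050; exercise value = 10.0000 ≤ continuation, so V_0 = 12.2050

£12.20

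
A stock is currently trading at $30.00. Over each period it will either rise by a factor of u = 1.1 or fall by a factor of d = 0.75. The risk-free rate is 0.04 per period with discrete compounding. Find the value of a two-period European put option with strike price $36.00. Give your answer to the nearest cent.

$3.47

Risk-neutral probability p = (1 + 0.04 − 0.75)/(1.1 − 0.75) = 0.2900/0.3500 = 0.8286
Terminal stock prices: S_uu = 36.3, S_ud = 24.75, S_dd = 16.88
Terminal payoffs (K − S): max(-0.3, 0) = 0, max(11.25, 0) = 11.25, max(19.12, 0) = 19.12
Node u (S = 33): V_u = 1/1.04·[0.8286·0.0000 + 0.1714·11.2500] = 1.8544
Node d (S = 22.5): V_d = 1/1.04·[0.8286·11.2500 + 0.1714·19.1250] = 12.1154
Node 0 (S = 30): V_0 = 1/1.04·[0.8286·1.8544 + 0.1714·12.1154] = 3.4744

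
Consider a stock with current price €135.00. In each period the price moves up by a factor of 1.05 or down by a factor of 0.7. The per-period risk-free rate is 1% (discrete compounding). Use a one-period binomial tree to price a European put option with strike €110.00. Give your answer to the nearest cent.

Risk-neutral probability p = (1 + 0.01 − 0.7)/(1.05 − 0.7) = 0.3100/0.3500 = 0.8857
Terminal stock prices: S_u = 141.8, S_d = 94.5
Terminal payoffs (K − S): max(-31.75, 0) = 0, max(15.5, 0) = 15.5
Node 0 (S = 135): V_0 = 1/1.01·[0.8857·0.0000 + 0.1143·15.5000] = 1.7539

€1.75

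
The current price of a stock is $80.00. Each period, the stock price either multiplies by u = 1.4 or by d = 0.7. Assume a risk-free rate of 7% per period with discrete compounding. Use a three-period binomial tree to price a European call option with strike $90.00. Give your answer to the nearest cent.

Risk-neutral probability p = (1 + 0.07 − 0.7)/(1.4 − 0.7) = 0.3700/0.7000 = 0.5286
Terminal stock prices: S_uuu = 219.5, S_uud = 109.8, S_udd = 54.88, S_ddd = 27.44
Terminal payoffs (S − K): max(129.5, 0) = 129.5, max(19.76, 0) = 19.76, max(-35.12, 0) = 0, max(-62.56, 0) = 0
Node uu (S = 156.8): V_uu = 1/1.07·[0.5286·129.5200 + 0.4714·19.7600] = 72.6879
Node ud (S = 78.4): V_ud = 1/1.07·[0.5286·19.7600 + 0.4714·0.0000] = 9.7613
Node dd (S = 39.2): V_dd = 1/1.07·[0.5286·0.0000 + 0.4714·0.0000] = 0.0000
Node u (S = 112): V_u = 1/1.07·[0.5286·72.6879 + 0.4714·9.7613] = 40.2079
Node d (S = 56): V_d = 1/1.07·[0.5286·9.7613 + 0.4714·0.0000] = 4.8220
Node 0 (S = 80): V_0 = 1/1.07·[0.5286·40.2079 + 0.4714·4.8220] = 21.9869

$21.99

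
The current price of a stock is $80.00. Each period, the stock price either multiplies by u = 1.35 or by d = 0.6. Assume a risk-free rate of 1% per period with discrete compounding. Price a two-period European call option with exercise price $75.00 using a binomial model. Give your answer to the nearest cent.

Risk-neutral probability p = (1 + 0.01 − 0.6)/(1.35 − 0.6) = 0.4100/0.7500 = 0.5467
Terminal stock prices: S_uu = 145.8, S_ud = 64.8, S_dd = 28.8
Terminal payoffs (S − K): max(70.8, 0) = 70.8, max(-10.2, 0) = 0, max(-46.2, 0) = 0
Node u (S = 108): V_u = 1/1.01·[0.5467·70.8000 + 0.4533·0.0000] = 38.3208
Node d (S = 48): V_d = 1/1.01·[0.5467·0.0000 + 0.4533·0.0000] = 0.0000
Node 0 (S = 80): V_0 = 1/1.01·[0.5467·38.3208 + 0.4533·0.0000] = 20.7413

$20.74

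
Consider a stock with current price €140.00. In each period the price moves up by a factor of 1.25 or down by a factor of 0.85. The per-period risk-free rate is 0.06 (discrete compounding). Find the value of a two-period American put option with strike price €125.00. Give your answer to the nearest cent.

Risk-neutral probability p = (1 + 0.06 − 0.85)/(1.25 − 0.85) = 0.2100/0.4000 = 0.5250
Terminal stock prices: S_uu = 218.8, S_ud = 148.8, S_dd = 101.1
Terminal payoffs (K − S): max(-93.75, 0) = 0, max(-23.75, 0) = 0, max(23.85, 0) = 23.85
Node u (S = 175): continuation = 1/1.06·[0.5250·0.0000 + 0.4750·0.0000] = 0.0000; exercise value = 0.0000 ≤ continuation, so V_u = 0.0000
Node d (S = 119): continuation = 1/1.06·[0.5250·0.0000 + 0.4750·23.8500] = 10.6875; exercise value = 6.0000 ≤ continuation, so V_d = 10.6875
Node 0 (S = 140): continuation = 1/1.06·[0.5250·0.0000 + 0.4750·10.6875] = 4.7892; exercise value = 0.0000 ≤ continuation, so V_0 = 4.7892

€4.79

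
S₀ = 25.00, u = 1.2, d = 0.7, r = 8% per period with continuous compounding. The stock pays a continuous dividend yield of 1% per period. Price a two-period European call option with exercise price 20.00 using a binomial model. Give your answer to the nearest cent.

7.89

Per-period risk-free factor R = e^0.08 = 1.0833; dividend-adjusted growth = e^(0.08−0.01) = 1.0725.
Risk-neutral probability p = (1.0725 − 0.7)/(1.2 − 0.7) = 0.3725/0.5000 = 0.7450
Terminal stock prices: S_uu = 36, S_ud = 21, S_dd = 12.25
Terminal payoffs (S − K): max(16, 0) = 16, max(1, 0) = 1, max(-7.75, 0) = 0
Node u (S = 30): V_u = e^(−0.08)·[0.7450·16.0000 + 0.2550·1.0000] = 11.2392
Node d (S = 17.5): V_d = e^(−0.08)·[0.7450·1.0000 + 0.2550·0.0000] = 0.6877
Node 0 (S = 25): V_0 = e^(−0.08)·[0.7450·11.2392 + 0.2550·0.6877] = 7.8915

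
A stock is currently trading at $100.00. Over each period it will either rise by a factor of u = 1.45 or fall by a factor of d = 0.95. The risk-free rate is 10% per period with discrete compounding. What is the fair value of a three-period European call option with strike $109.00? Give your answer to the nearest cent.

$24.10

Risk-neutral probability p = (1 + 0.1 − 0.95)/(1.45 − 0.95) = 0.1500/0.5000 = 0.3000
Terminal stock prices: S_uuu = 304.9, S_uud = 199.7, S_udd = 130.9, S_ddd = 85.74
Terminal payoffs (S − K): max(195.9, 0) = 195.9, max(90.74, 0) = 90.74, max(21.86, 0) = 21.86, max(-23.26, 0) = 0
Node uu (S = 210.2): V_uu = 1/1.1·[0.3000·195.8625 + 0.7000·90.7375] = 111.1591
Node ud (S = 137.8): V_ud = 1/1.1·[0.3000·90.7375 + 0.7000·21.8625] = 38.6591
Node dd (S = 90.25): V_dd = 1/1.1·[0.3000·21.8625 + 0.7000·0.0000] = 5.9625
Node u (S = 145): V_u = 1/1.1·[0.3000·111.1591 + 0.7000·38.6591] = 54.9174
Node d (S = 95): V_d = 1/1.1·[0.3000·38.6591 + 0.7000·5.9625] = 14.3377
Node 0 (S = 100): V_0 = 1/1.1·[0.3000·54.9174 + 0.7000·14.3377] = 24.1015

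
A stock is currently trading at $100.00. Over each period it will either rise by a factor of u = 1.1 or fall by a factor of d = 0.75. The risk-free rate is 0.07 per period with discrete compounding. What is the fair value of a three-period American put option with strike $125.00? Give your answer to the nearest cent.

Risk-neutral probability p = (1 + 0.07 − 0.75)/(1.1 − 0.75) = 0.3200/0.3500 = 0.9143
Terminal stock prices: S_uuu = 133.1, S_uud = 90.75, S_udd = 61.88, S_ddd = 42.19
Terminal payoffs (K − S): max(-8.1, 0) = 0, max(34.25, 0) = 34.25, max(63.12, 0) = 63.12, max(82.81, 0) = 82.81
Node uu (S = 121): continuation = 1/1.07·[0.9143·0.0000 + 0.0857·34.2500] = 2.7437; exercise value = 4.0000 > continuation, so V_uu = 4.0000 (exercise)
Node ud (S = 82.5): continuation = 1/1.07·[0.9143·34.2500 + 0.0857·63.1250] = 34.3224; exercise value = 42.5000 > continuation, so V_ud = 42.5000 (exercise)
Node dd (S = 56.25): continuation = 1/1.07·[0.9143·63.1250 + 0.0857·82.8125] = 60.5724; exercise value = 68.7500 > continuation, so V_dd = 68.7500 (exercise)
Node u (S = 110): continuation = 1/1.07·[0.9143·4.0000 + 0.0857·42.5000] = 6.8224; exercise value = 15.0000 > continuation, so V_u = 15.0000 (exercise)
Node d (S = 75): continuation = 1/1.07·[0.9143·42.5000 + 0.0857·68.7500] = 41.8224; exercise value = 50.0000 > continuation, so V_d = 50.0000 (exercise)
Node 0 (S = 100): continuation = 1/1.07·[0.9143·15.0000 + 0.0857·50.0000] = 16.8224; exercise value = 25.0000 > continuation, so V_0 = 25.0000 (exercise)

$25.00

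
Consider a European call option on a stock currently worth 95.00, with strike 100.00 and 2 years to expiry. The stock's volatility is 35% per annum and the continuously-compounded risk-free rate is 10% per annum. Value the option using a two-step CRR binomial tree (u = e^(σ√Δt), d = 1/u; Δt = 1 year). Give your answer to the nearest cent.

23.49

CRR parameters: u = e^(σ√Δt) = e^(0.35·√1) = 1.4191, d = 1/u = 0.7047
Per-period rate: rΔt = 0.1·1 = 0.1, so R = e^0.1 = 1.1052
Risk-neutral probability p = (e^0.1 − 0.7047)/(1.4191 − 0.7047) = 0.4005/0.7144 = 0.5606
Terminal stock prices: S_uu = 191.3, S_ud = 95, S_dd = 47.18
Terminal payoffs (S − K): max(91.31, 0) = 91.31, max(-5, 0) = 0, max(-52.82, 0) = 0
Node u (S = 134.8): V_u = e^(−0.1)·[0.5606·91.3065 + 0.4394·0.0000] = 46.3156
Node d (S = 66.95): V_d = e^(−0.1)·[0.5606·0.0000 + 0.4394·0.0000] = 0.0000
Node 0 (S = 95): V_0 = e^(−0.1)·[0.5606·46.3156 + 0.4394·0.0000] = 23.4938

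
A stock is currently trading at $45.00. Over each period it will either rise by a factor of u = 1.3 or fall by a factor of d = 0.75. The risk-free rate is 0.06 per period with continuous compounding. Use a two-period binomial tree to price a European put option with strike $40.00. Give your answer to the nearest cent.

Risk-neutral probability p = (e^0.06 − 0.75)/(1.3 − 0.75) = 0.3118/0.5500 = 0.5670
Terminal stock prices: S_uu = 76.05, S_ud = 43.88, S_dd = 25.31
Terminal payoffs (K − S): max(-36.05, 0) = 0, max(-3.875, 0) = 0, max(14.69, 0) = 14.69
Node u (S = 58.5): V_u = e^(−0.06)·[0.5670·0.0000 + 0.4330·0.0000] = 0.0000
Node d (S = 33.75): V_d = e^(−0.06)·[0.5670·0.0000 + 0.4330·14.6875] = 5.9897
Node 0 (S = 45): V_0 = e^(−0.06)·[0.5670·0.0000 + 0.4330·5.9897] = 2.4426

$2.44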